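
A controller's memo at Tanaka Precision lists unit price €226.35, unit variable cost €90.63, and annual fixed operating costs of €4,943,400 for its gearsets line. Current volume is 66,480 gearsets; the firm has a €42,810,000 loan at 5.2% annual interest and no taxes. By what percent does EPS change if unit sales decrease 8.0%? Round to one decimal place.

-39.0%

At 66,480 units, contribution = 66,480 × €135.72 = €9,022,665.60.
EBIT = €9,022,665.60 − €4,943,400 = €4,079,265.60.
Interest = €2,226,120.00, so EBIT − I = €1,853,145.60.
Degree of combined leverage = contribution ÷ (EBIT − I) = €9,022,665.60 ÷ €1,853,145.60 = 4.8688.
%ΔEPS = DCL × %ΔSales = 4.8688 × -8.0% = -39.0%.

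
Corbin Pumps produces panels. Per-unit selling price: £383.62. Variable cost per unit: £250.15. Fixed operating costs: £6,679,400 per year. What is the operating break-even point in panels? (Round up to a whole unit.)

50,045 panels

Unit CM = price − variable cost = £383.62 − £250.15 = £133.47.
Units to break even: £6,679,400 ÷ £133.47 = 50,044.20, rounded up to 50,045.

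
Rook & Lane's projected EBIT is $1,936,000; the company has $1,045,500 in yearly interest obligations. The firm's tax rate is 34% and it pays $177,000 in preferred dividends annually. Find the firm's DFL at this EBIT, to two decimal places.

Annual interest charges come to $1,045,500.00.
Pre-tax preferred-dividend burden = $177,000 ÷ (1 − 0.34) = $268,181.82.
DFL = EBIT ÷ [EBIT − I − D_p/(1−t)] = $1,936,000 ÷ [$1,936,000 − $1,045,500.00 − $268,181.82] = $1,936,000 ÷ $622,318.18 = 3.1109.

3.11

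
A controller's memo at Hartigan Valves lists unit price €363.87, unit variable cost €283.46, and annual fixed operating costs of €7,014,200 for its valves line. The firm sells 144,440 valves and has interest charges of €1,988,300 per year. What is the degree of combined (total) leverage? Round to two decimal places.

4.45

Contribution at this volume is 144,440 × €80.41 = €11,614,420.40.
EBIT = €11,614,420.40 − €7,014,200 = €4,600,220.40. Interest = €1,988,300.00, so EBIT − I = €2,611,920.40.
DCL = contribution ÷ (EBIT − I) = €11,614,420.40 ÷ €2,611,920.40 = 4.4467.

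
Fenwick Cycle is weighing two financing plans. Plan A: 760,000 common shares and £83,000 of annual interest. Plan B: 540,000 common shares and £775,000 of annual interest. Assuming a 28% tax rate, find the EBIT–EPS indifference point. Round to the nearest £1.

At indifference, (EBIT − 83,000)(1 − t)/760,000 = (EBIT − 775,000)(1 − t)/540,000.
Cancelling (1 − t) and cross-multiplying: 540,000·(EBIT − 83,000) = 760,000·(EBIT − 775,000).
EBIT × (760,000 − 540,000) = 775,000 × 760,000 − 83,000 × 540,000 = 544,180,000,000, so EBIT = 544,180,000,000 ÷ 220,000 = 2,473,545.45.

£2,473,545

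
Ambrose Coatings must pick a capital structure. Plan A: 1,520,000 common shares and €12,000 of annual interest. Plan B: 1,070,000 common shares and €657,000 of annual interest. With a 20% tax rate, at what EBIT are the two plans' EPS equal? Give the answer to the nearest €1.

€2,190,667

Set EPS_A = EPS_B: (EBIT − €12,000)(1 − 0.20) ÷ 1,520,000 = (EBIT − €657,000)(1 − 0.20) ÷ 1,070,000.
The (1 − t) factor cancels: (EBIT − 12,000) × 1,070,000 = (EBIT − 657,000) × 1,520,000.
Solving, EBIT = (657,000·1,520,000 − 12,000·1,070,000) / (1,520,000 − 1,070,000) = 985,800,000,000 / 450,000 = 2,190,666.67.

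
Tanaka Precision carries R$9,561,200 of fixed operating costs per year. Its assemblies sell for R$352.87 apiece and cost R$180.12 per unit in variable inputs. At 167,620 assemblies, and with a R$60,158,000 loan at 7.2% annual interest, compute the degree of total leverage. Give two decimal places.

1.92

At 167,620 units, contribution = 167,620 × R$172.75 = R$28,956,355.00.
Subtracting fixed costs: EBIT = R$28,956,355.00 − R$9,561,200 = R$19,395,155.00. Interest = R$4,331,376.00, so EBIT − I = R$15,063,779.00.
Degree of total leverage = total CM / (EBIT − interest) = R$28,956,355.00 / R$15,063,779.00 = 1.9223.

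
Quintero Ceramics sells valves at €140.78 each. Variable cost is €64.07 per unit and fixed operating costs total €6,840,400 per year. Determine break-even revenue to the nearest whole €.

Contribution margin per unit = €140.78 − €64.07 = €76.71, a CM ratio of €76.71 ÷ €140.78 = 0.5449.
Break-even sales = FC ÷ CM ratio = €6,840,400 × €140.78 / €76.71 = €12,553,663.

€12,553,663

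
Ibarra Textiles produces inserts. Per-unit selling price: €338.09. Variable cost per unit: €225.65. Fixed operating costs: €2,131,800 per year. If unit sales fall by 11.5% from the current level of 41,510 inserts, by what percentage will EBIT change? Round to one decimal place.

-21.2%

Total contribution margin = 41,510 × €112.44 = €4,667,384.40.
Subtracting fixed costs: EBIT = €4,667,384.40 − €2,131,800 = €2,535,584.40.
Degree of operating leverage = €4,667,384.40 / €2,535,584.40 = 1.8408.
Operating income changes by 1.8408 × -11.5% = -21.2%.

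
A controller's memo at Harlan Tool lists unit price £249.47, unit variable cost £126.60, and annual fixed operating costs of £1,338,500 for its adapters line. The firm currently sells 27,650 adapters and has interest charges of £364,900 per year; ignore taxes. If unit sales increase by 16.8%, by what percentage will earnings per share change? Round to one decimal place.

+33.7%

At 27,650 units, contribution = 27,650 × £122.87 = £3,397,355.50.
EBIT = £3,397,355.50 − £1,338,500 = £2,058,855.50.
Interest = £364,900.00, so EBIT − I = £1,693,955.50.
Degree of combined leverage = contribution ÷ (EBIT − I) = £3,397,355.50 ÷ £1,693,955.50 = 2.0056.
%ΔEPS = DCL × %ΔSales = 2.0056 × +16.8% = +33.7%.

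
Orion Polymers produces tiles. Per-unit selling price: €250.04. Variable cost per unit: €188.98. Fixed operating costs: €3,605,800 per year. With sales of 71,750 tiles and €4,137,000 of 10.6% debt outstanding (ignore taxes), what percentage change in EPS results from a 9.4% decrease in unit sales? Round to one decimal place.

Total contribution margin = 71,750 × €61.06 = €4,381,055.00.
Operating income = contribution − fixed costs = €4,381,055.00 − €3,605,800 = €775,255.00.
After interest of €438,522.00, pre-tax earnings = €336,733.00.
Degree of combined leverage = contribution ÷ (EBIT − I) = €4,381,055.00 ÷ €336,733.00 = 13.0105.
%ΔEPS = DCL × %ΔSales = 13.0105 × -9.4% = -122.3%.

-122.3%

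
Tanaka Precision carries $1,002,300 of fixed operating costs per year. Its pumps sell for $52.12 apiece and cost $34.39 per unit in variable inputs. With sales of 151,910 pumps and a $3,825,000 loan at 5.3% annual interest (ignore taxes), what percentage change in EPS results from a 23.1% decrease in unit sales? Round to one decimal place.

-41.8%

At 151,910 units, contribution = 151,910 × $17.73 = $2,693,364.30.
EBIT = $2,693,364.30 − $1,002,300 = $1,691,064.30.
After interest of $202,725.00, pre-tax earnings = $1,488,339.30.
DCL = total CM / (EBIT − I) = $2,693,364.30 / $1,488,339.30 = 1.8096.
%ΔEPS = DCL × %ΔSales = 1.8096 × -23.1% = -41.8%.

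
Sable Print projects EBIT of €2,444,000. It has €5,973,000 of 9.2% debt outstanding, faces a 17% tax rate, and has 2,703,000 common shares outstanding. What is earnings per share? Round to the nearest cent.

€0.58

Interest = €549,516.00, so EBT = €2,444,000 − €549,516.00 = €1,894,484.00.
Net income = €1,894,484.00 × (1 − 0.17) = €1,572,421.72.
Per share: €1,572,421.72 / 2,703,000 shares = €0.58.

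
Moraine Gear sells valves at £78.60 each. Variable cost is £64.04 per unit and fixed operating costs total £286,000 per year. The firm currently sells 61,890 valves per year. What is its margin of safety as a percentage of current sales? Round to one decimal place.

Contribution margin per unit = £78.60 − £64.04 = £14.56. Break-even units = £286,000 ÷ £14.56 = 19,642.86; break-even revenue = 19,642.86 × £78.60 = £1,543,928.57.
Current sales = 61,890 × £78.60 = £4,864,554.00.
Margin of safety = (£4,864,554.00 − £1,543,928.57) ÷ £4,864,554.00 = 68.3%.

68.3%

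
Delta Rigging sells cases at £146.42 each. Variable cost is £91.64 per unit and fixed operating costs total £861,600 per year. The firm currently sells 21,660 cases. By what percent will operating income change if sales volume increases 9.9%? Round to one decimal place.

+36.2%

Contribution at this volume is 21,660 × £54.78 = £1,186,534.80.
Subtracting fixed costs: EBIT = £1,186,534.80 − £861,600 = £324,934.80.
Degree of operating leverage = £1,186,534.80 / £324,934.80 = 3.6516.
%ΔEBIT = DOL × %ΔSales = 3.6516 × +9.9% = +36.2%.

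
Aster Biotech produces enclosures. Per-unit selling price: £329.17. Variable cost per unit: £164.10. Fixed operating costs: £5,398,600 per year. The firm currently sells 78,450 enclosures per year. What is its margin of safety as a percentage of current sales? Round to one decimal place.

58.3%

Contribution margin per unit = £329.17 − £164.10 = £165.07. Break-even units = £5,398,600 ÷ £165.07 = 32,704.91; break-even revenue = 32,704.91 × £329.17 = £10,765,476.23.
Actual sales revenue = 78,450 × £329.17 = £25,823,386.50.
Margin of safety = (£25,823,386.50 − £10,765,476.23) ÷ £25,823,386.50 = 58.3%.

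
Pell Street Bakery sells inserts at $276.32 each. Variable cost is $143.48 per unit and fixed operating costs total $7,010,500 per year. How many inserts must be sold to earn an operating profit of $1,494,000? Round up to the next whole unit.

64,021 inserts

Each unit contributes $276.32 − $143.48 = $132.84.
Required volume = (fixed costs + target profit) ÷ CM = ($7,010,500 + $1,494,000) ÷ $132.84 = 64,020.63, so 64,021 inserts.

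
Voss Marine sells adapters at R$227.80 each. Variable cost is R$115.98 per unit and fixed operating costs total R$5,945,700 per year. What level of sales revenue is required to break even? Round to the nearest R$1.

Contribution margin per unit = R$227.80 − R$115.98 = R$111.82, a CM ratio of R$111.82 ÷ R$227.80 = 0.4909.
Break-even sales = FC ÷ CM ratio = R$5,945,700 × R$227.80 / R$111.82 = R$12,112,596.

R$12,112,596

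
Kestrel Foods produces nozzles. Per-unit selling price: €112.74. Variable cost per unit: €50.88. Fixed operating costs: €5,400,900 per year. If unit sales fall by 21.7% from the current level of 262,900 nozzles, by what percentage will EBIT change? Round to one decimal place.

-32.5%

Contribution at this volume is 262,900 × €61.86 = €16,262,994.00.
Operating income = contribution − fixed costs = €16,262,994.00 − €5,400,900 = €10,862,094.00.
So DOL = total CM / EBIT = €16,262,994.00 / €10,862,094.00 = 1.4972.
So EBIT moves 1.4972 × (-21.7%) = -32.5%.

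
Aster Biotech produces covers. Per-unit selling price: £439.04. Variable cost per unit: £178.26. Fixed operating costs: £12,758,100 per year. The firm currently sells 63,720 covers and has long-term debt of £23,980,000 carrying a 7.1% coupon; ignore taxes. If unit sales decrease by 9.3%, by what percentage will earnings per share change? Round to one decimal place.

At 63,720 units, contribution = 63,720 × £260.78 = £16,616,901.60.
Operating income = contribution − fixed costs = £16,616,901.60 − £12,758,100 = £3,858,801.60.
After interest of £1,702,580.00, pre-tax earnings = £2,156,221.60.
Degree of combined leverage = contribution ÷ (EBIT − I) = £16,616,901.60 ÷ £2,156,221.60 = 7.7065.
%ΔEPS = DCL × %ΔSales = 7.7065 × -9.3% = -71.7%.

-71.7%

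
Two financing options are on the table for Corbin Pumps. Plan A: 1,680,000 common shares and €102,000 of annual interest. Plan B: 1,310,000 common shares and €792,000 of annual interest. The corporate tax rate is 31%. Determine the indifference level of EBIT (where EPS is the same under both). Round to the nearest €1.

€3,234,973

At indifference, (EBIT − 102,000)(1 − t)/1,680,000 = (EBIT − 792,000)(1 − t)/1,310,000.
The (1 − t) factor cancels: (EBIT − 102,000) × 1,310,000 = (EBIT − 792,000) × 1,680,000.
EBIT × (1,680,000 − 1,310,000) = 792,000 × 1,680,000 − 102,000 × 1,310,000 = 1,196,940,000,000, so EBIT = 1,196,940,000,000 ÷ 370,000 = 3,234,972.97.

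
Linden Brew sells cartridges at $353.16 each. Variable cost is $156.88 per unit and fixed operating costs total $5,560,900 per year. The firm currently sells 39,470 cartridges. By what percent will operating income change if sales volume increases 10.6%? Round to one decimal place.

+37.6%

At 39,470 units, contribution = 39,470 × $196.28 = $7,747,171.60.
Subtracting fixed costs: EBIT = $7,747,171.60 − $5,560,900 = $2,186,271.60.
Degree of operating leverage = $7,747,171.60 / $2,186,271.60 = 3.5436.
So EBIT moves 3.5436 × (+10.6%) = +37.6%.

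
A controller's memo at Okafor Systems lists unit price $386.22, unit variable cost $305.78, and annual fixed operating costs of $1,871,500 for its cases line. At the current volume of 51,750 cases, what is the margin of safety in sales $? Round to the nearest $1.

$11,001,172

Each unit contributes $386.22 − $305.78 = $80.44. Break-even units = $1,871,500 ÷ $80.44 = 23,265.79; break-even revenue = 23,265.79 × $386.22 = $8,985,712.71.
Actual sales revenue = 51,750 × $386.22 = $19,986,885.00.
Margin of safety = $19,986,885.00 − $8,985,712.71 = $11,001,172.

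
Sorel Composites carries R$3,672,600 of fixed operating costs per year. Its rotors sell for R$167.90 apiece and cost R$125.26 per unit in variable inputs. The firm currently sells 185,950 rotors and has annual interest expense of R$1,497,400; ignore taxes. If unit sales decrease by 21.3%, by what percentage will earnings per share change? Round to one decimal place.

-61.2%

At 185,950 units, contribution = 185,950 × R$42.64 = R$7,928,908.00.
Subtracting fixed costs: EBIT = R$7,928,908.00 − R$3,672,600 = R$4,256,308.00.
After interest of R$1,497,400.00, pre-tax earnings = R$2,758,908.00.
Degree of combined leverage = contribution ÷ (EBIT − I) = R$7,928,908.00 ÷ R$2,758,908.00 = 2.8739.
EPS therefore changes by 2.8739 × (-21.3%) = -61.2%.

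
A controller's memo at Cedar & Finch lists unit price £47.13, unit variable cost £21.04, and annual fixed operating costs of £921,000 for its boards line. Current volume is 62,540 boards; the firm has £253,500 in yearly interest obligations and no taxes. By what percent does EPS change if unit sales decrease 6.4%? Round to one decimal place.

Contribution at this volume is 62,540 × £26.09 = £1,631,668.60.
EBIT = £1,631,668.60 − £921,000 = £710,668.60.
Interest = £253,500.00, so EBIT − I = £457,168.60.
Degree of combined leverage = contribution ÷ (EBIT − I) = £1,631,668.60 ÷ £457,168.60 = 3.5691.
%ΔEPS = DCL × %ΔSales = 3.5691 × -6.4% = -22.8%.

-22.8%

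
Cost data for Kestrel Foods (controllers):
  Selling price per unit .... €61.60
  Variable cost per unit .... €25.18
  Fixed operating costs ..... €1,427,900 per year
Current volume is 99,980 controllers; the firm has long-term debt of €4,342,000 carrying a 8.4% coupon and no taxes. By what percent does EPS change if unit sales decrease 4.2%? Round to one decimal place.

Contribution at this volume is 99,980 × €36.42 = €3,641,271.60.
Subtracting fixed costs: EBIT = €3,641,271.60 − €1,427,900 = €2,213,371.60.
Interest = €364,728.00, so EBIT − I = €1,848,643.60.
Degree of combined leverage = contribution ÷ (EBIT − I) = €3,641,271.60 ÷ €1,848,643.60 = 1.9697.
EPS therefore changes by 1.9697 × (-4.2%) = -8.3%.

-8.3%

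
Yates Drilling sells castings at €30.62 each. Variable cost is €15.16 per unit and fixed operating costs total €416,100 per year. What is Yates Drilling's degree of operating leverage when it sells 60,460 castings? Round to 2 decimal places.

At 60,460 units, contribution = 60,460 × €15.46 = €934,711.60.
EBIT = €934,711.60 − €416,100 = €518,611.60.
So DOL = total CM / EBIT = €934,711.60 / €518,611.60 = 1.8023.

1.80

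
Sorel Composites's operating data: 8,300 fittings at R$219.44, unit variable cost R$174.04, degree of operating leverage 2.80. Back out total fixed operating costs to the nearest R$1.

Total contribution margin = 8,300 × R$45.40 = R$376,820.00.
Since DOL = CM ÷ EBIT, EBIT = R$376,820.00 ÷ 2.80 = R$134,578.57.
Fixed costs = CM − EBIT = R$376,820.00 − R$134,578.57 = R$242,241.

R$242,241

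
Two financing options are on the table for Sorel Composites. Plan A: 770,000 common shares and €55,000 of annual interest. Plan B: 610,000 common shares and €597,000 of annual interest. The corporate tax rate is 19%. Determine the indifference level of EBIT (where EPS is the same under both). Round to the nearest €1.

Set EPS_A = EPS_B: (EBIT − €55,000)(1 − 0.19) ÷ 770,000 = (EBIT − €597,000)(1 − 0.19) ÷ 610,000.
Cancelling (1 − t) and cross-multiplying: 610,000·(EBIT − 55,000) = 770,000·(EBIT − 597,000).
Solving, EBIT = (597,000·770,000 − 55,000·610,000) / (770,000 − 610,000) = 426,140,000,000 / 160,000 = 2,663,375.00.

€2,663,375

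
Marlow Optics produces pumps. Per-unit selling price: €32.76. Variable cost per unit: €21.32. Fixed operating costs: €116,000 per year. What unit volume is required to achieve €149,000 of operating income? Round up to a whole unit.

Unit CM = price − variable cost = €32.76 − €21.32 = €11.44.
Need Q such that Q × €11.44 − €116,000 = €149,000, i.e. Q = €265,000 / €11.44 = 23,164.34 → 23,165.

23,165 pumps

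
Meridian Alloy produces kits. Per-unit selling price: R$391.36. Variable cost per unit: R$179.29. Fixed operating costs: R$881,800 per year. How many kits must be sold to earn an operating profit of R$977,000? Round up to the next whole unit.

8,766 kits

Each unit contributes R$391.36 − R$179.29 = R$212.07.
Need Q such that Q × R$212.07 − R$881,800 = R$977,000, i.e. Q = R$1,858,800 / R$212.07 = 8,765.03 → 8,766.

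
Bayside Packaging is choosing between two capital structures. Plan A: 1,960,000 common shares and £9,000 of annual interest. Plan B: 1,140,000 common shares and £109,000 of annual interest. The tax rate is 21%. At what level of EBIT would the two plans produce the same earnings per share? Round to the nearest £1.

Set EPS_A = EPS_B: (EBIT − £9,000)(1 − 0.21) ÷ 1,960,000 = (EBIT − £109,000)(1 − 0.21) ÷ 1,140,000.
Cancelling (1 − t) and cross-multiplying: 1,140,000·(EBIT − 9,000) = 1,960,000·(EBIT − 109,000).
Solving, EBIT = (109,000·1,960,000 − 9,000·1,140,000) / (1,960,000 − 1,140,000) = 203,380,000,000 / 820,000 = 248,024.39.

£248,024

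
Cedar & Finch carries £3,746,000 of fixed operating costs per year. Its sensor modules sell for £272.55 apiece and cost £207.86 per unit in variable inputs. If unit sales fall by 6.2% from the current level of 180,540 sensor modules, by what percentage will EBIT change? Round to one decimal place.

Contribution at this volume is 180,540 × £64.69 = £11,679,132.60.
Subtracting fixed costs: EBIT = £11,679,132.60 − £3,746,000 = £7,933,132.60.
Degree of operating leverage = £11,679,132.60 / £7,933,132.60 = 1.4722.
Operating income changes by 1.4722 × -6.2% = -9.1%.

-9.1%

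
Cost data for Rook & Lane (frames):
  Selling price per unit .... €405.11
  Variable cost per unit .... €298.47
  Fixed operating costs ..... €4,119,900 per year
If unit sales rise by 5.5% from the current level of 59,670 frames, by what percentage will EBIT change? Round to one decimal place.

Total contribution margin = 59,670 × €106.64 = €6,363,208.80.
Operating income = contribution − fixed costs = €6,363,208.80 − €4,119,900 = €2,243,308.80.
Degree of operating leverage = €6,363,208.80 / €2,243,308.80 = 2.8365.
So EBIT moves 2.8365 × (+5.5%) = +15.6%.

+15.6%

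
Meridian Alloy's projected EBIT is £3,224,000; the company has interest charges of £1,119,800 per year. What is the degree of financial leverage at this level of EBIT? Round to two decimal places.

1.53

Interest = £1,119,800.00.
DFL = EBIT ÷ (EBIT − I) = £3,224,000 ÷ (£3,224,000 − £1,119,800.00) = £3,224,000 ÷ £2,104,200.00 = 1.5322.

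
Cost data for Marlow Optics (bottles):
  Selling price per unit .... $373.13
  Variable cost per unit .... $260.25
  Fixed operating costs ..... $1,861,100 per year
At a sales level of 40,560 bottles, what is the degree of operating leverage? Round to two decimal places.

1.68

At 40,560 units, contribution = 40,560 × $112.88 = $4,578,412.80.
Operating income = contribution − fixed costs = $4,578,412.80 − $1,861,100 = $2,717,312.80.
Degree of operating leverage = $4,578,412.80 / $2,717,312.80 = 1.6849.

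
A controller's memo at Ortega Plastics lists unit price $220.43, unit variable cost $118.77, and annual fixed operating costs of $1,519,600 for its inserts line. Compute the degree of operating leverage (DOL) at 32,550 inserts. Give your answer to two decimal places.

1.85

Contribution at this volume is 32,550 × $101.66 = $3,309,033.00.
EBIT = $3,309,033.00 − $1,519,600 = $1,789,433.00.
DOL = contribution ÷ EBIT = $3,309,033.00 ÷ $1,789,433.00 = 1.8492.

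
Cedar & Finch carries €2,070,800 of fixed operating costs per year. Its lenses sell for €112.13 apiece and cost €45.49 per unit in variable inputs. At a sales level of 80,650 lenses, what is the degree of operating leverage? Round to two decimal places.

1.63

Total contribution margin = 80,650 × €66.64 = €5,374,516.00.
Operating income = contribution − fixed costs = €5,374,516.00 − €2,070,800 = €3,303,716.00.
DOL = contribution ÷ EBIT = €5,374,516.00 ÷ €3,303,716.00 = 1.6268.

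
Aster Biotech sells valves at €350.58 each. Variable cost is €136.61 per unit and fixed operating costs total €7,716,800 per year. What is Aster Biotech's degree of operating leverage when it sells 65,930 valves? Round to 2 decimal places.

2.21

At 65,930 units, contribution = 65,930 × €213.97 = €14,107,042.10.
EBIT = €14,107,042.10 − €7,716,800 = €6,390,242.10.
So DOL = total CM / EBIT = €14,107,042.10 / €6,390,242.10 = 2.2076.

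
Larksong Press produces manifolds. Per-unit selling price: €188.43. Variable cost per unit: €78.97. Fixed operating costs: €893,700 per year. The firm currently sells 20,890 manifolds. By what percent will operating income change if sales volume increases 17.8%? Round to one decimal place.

At 20,890 units, contribution = 20,890 × €109.46 = €2,286,619.40.
Subtracting fixed costs: EBIT = €2,286,619.40 − €893,700 = €1,392,919.40.
So DOL = total CM / EBIT = €2,286,619.40 / €1,392,919.40 = 1.6416.
So EBIT moves 1.6416 × (+17.8%) = +29.2%.

+29.2%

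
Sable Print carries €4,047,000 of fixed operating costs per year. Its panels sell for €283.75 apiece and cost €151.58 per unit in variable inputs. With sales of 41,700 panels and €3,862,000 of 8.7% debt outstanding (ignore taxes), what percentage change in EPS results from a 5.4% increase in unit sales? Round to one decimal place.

+26.4%

Contribution at this volume is 41,700 × €132.17 = €5,511,489.00.
Subtracting fixed costs: EBIT = €5,511,489.00 − €4,047,000 = €1,464,489.00.
After interest of €335,994.00, pre-tax earnings = €1,128,495.00.
Degree of combined leverage = contribution ÷ (EBIT − I) = €5,511,489.00 ÷ €1,128,495.00 = 4.8839.
EPS therefore changes by 4.8839 × (+5.4%) = +26.4%.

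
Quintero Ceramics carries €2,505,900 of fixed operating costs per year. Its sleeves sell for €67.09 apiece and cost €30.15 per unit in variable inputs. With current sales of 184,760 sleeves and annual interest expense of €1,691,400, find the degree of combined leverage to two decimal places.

Total contribution margin = 184,760 × €36.94 = €6,825,034.40.
EBIT = €6,825,034.40 − €2,505,900 = €4,319,134.40. Interest = €1,691,400.00, so EBIT − I = €2,627,734.40.
DCL = contribution ÷ (EBIT − I) = €6,825,034.40 ÷ €2,627,734.40 = 2.5973.

2.60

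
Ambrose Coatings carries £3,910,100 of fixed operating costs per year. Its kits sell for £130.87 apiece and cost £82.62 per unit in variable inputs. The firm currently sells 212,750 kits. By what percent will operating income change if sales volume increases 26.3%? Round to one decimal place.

+42.5%

Contribution at this volume is 212,750 × £48.25 = £10,265,187.50.
Operating income = contribution − fixed costs = £10,265,187.50 − £3,910,100 = £6,355,087.50.
DOL = contribution ÷ EBIT = £10,265,187.50 ÷ £6,355,087.50 = 1.6153.
%ΔEBIT = DOL × %ΔSales = 1.6153 × +26.3% = +42.5%.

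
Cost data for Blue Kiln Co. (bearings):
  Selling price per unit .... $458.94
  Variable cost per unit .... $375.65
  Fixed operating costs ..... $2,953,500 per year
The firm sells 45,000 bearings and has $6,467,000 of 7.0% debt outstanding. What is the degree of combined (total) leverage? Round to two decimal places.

Total contribution margin = 45,000 × $83.29 = $3,748,050.00.
EBIT = $3,748,050.00 − $2,953,500 = $794,550.00. Interest = $452,690.00.
DOL = $3,748,050.00 ÷ $794,550.00 = 4.7172; DFL = $794,550.00 ÷ $341,860.00 = 2.3242.
Combined leverage = 4.7172 × 2.3242 = 10.9637.

10.96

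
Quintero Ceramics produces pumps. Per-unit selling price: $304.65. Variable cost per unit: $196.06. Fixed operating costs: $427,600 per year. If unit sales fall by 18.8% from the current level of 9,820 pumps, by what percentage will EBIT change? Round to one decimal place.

Total contribution margin = 9,820 × $108.59 = $1,066,353.80.
Subtracting fixed costs: EBIT = $1,066,353.80 − $427,600 = $638,753.80.
Degree of operating leverage = $1,066,353.80 / $638,753.80 = 1.6694.
So EBIT moves 1.6694 × (-18.8%) = -31.4%.

-31.4%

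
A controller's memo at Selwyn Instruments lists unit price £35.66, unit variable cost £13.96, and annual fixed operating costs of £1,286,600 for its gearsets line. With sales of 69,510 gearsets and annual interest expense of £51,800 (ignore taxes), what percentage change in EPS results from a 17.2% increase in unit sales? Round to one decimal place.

+152.6%

Contribution at this volume is 69,510 × £21.70 = £1,508,367.00.
Operating income = contribution − fixed costs = £1,508,367.00 − £1,286,600 = £221,767.00.
Interest = £51,800.00, so EBIT − I = £169,967.00.
Degree of combined leverage = contribution ÷ (EBIT − I) = £1,508,367.00 ÷ £169,967.00 = 8.8745.
%ΔEPS = DCL × %ΔSales = 8.8745 × +17.2% = +152.6%.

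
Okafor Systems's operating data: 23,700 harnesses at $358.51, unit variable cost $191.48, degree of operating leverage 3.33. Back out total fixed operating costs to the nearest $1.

Contribution at this volume is 23,700 × $167.03 = $3,958,611.00.
DOL = contribution / EBIT, so EBIT = $3,958,611.00 / 3.33 = $1,188,772.07.
And FC = contribution − EBIT = $3,958,611.00 − $1,188,772.07 = $2,769,839.

$2,769,839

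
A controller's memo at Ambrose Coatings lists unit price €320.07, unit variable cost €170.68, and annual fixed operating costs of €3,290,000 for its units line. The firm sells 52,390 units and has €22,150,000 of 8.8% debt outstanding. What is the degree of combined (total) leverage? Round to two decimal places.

Contribution at this volume is 52,390 × €149.39 = €7,826,542.10.
Subtracting fixed costs: EBIT = €7,826,542.10 − €3,290,000 = €4,536,542.10. Interest = €1,949,200.00, so EBIT − I = €2,587,342.10.
Degree of total leverage = total CM / (EBIT − interest) = €7,826,542.10 / €2,587,342.10 = 3.0249.

3.02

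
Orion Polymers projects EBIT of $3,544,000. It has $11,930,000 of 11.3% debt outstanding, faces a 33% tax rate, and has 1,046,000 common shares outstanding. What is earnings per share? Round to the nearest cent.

$1.41

Pre-tax income = $3,544,000 − $1,348,090.00 = $2,195,910.00.
After tax at 33%: net income = $2,195,910.00 × 0.67 = $1,471,259.70.
Per share: $1,471,259.70 / 1,046,000 shares = $1.41.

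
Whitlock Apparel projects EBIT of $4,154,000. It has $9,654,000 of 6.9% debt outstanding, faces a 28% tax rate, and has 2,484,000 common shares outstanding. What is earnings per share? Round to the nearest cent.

Pre-tax income = $4,154,000 − $666,126.00 = $3,487,874.00.
Net income = $3,487,874.00 × (1 − 0.28) = $2,511,269.28.
Per share: $2,511,269.28 / 2,484,000 shares = $1.01.

$1.01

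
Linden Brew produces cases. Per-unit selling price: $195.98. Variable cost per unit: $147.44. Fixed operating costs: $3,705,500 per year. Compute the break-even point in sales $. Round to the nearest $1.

Contribution margin per unit = $195.98 − $147.44 = $48.54, a CM ratio of $48.54 ÷ $195.98 = 0.2477.
Break-even revenue = fixed costs × price ÷ CM = $3,705,500 × $195.98 ÷ $48.54 = $14,960,937.

$14,960,937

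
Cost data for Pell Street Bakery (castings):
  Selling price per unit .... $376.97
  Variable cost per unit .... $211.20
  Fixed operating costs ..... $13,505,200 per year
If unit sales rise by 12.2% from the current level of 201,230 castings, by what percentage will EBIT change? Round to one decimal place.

+20.5%

Total contribution margin = 201,230 × $165.77 = $33,357,897.10.
Operating income = contribution − fixed costs = $33,357,897.10 − $13,505,200 = $19,852,697.10.
So DOL = total CM / EBIT = $33,357,897.10 / $19,852,697.10 = 1.6803.
So EBIT moves 1.6803 × (+12.2%) = +20.5%.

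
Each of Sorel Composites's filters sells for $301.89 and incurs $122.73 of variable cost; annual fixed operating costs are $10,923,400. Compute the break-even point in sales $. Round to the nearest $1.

CM per unit = $301.89 − $122.73 = $179.16; CM ratio = $179.16 / $301.89 = 0.5935.
Break-even sales = FC ÷ CM ratio = $10,923,400 × $301.89 / $179.16 = $18,406,258.

$18,406,258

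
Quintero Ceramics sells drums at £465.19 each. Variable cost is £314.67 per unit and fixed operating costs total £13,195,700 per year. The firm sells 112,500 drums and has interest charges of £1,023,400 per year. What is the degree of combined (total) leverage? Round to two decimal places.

Total contribution margin = 112,500 × £150.52 = £16,933,500.00.
Operating income = contribution − fixed costs = £16,933,500.00 − £13,195,700 = £3,737,800.00. Interest = £1,023,400.00.
DOL = £16,933,500.00 ÷ £3,737,800.00 = 4.5303; DFL = £3,737,800.00 ÷ £2,714,400.00 = 1.3770.
Combined leverage = 4.5303 × 1.3770 = 6.2382.

6.24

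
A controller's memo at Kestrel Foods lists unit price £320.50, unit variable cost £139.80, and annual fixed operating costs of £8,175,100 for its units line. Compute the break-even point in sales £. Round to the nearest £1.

£14,499,831

CM per unit = £320.50 − £139.80 = £180.70; CM ratio = £180.70 / £320.50 = 0.5638.
Break-even sales = FC ÷ CM ratio = £8,175,100 × £320.50 / £180.70 = £14,499,831.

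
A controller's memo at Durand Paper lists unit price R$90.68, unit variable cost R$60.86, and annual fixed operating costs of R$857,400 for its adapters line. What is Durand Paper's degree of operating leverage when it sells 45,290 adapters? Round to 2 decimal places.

2.74

Total contribution margin = 45,290 × R$29.82 = R$1,350,547.80.
Subtracting fixed costs: EBIT = R$1,350,547.80 − R$857,400 = R$493,147.80.
So DOL = total CM / EBIT = R$1,350,547.80 / R$493,147.80 = 2.7386.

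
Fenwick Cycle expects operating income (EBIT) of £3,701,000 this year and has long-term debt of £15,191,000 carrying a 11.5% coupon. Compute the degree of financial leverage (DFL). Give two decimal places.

1.89

Annual interest charges come to £1,746,965.00.
Degree of financial leverage = EBIT / (EBIT − interest) = £3,701,000 / £1,954,035.00 = 1.8940.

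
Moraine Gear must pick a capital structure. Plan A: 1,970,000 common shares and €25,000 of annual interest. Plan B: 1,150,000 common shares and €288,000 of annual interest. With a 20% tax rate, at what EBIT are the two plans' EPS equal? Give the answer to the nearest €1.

At indifference, (EBIT − 25,000)(1 − t)/1,970,000 = (EBIT − 288,000)(1 − t)/1,150,000.
Cancelling (1 − t) and cross-multiplying: 1,150,000·(EBIT − 25,000) = 1,970,000·(EBIT − 288,000).
Solving, EBIT = (288,000·1,970,000 − 25,000·1,150,000) / (1,970,000 − 1,150,000) = 538,610,000,000 / 820,000 = 656,841.46.

€656,841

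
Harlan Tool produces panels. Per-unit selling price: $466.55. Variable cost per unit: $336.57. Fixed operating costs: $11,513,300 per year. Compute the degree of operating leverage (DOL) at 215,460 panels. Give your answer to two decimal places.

Contribution at this volume is 215,460 × $129.98 = $28,005,490.80.
Operating income = contribution − fixed costs = $28,005,490.80 − $11,513,300 = $16,492,190.80.
Degree of operating leverage = $28,005,490.80 / $16,492,190.80 = 1.6981.

1.70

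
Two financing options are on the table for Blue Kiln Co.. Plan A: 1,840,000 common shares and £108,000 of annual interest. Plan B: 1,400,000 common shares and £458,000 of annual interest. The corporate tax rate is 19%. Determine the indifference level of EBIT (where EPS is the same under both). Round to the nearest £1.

At indifference, (EBIT − 108,000)(1 − t)/1,840,000 = (EBIT − 458,000)(1 − t)/1,400,000.
The (1 − t) factor cancels: (EBIT − 108,000) × 1,400,000 = (EBIT − 458,000) × 1,840,000.
EBIT × (1,840,000 − 1,400,000) = 458,000 × 1,840,000 − 108,000 × 1,400,000 = 691,520,000,000, so EBIT = 691,520,000,000 ÷ 440,000 = 1,571,636.36.

£1,571,636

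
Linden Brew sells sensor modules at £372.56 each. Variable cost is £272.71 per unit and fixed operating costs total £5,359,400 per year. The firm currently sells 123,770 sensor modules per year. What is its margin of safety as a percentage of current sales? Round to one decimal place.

56.6%

Contribution margin per unit = £372.56 − £272.71 = £99.85. Break-even units = £5,359,400 ÷ £99.85 = 53,674.51; break-even revenue = 53,674.51 × £372.56 = £19,996,976.10.
Actual sales revenue = 123,770 × £372.56 = £46,111,751.20.
Margin of safety = (£46,111,751.20 − £19,996,976.10) ÷ £46,111,751.20 = 56.6%.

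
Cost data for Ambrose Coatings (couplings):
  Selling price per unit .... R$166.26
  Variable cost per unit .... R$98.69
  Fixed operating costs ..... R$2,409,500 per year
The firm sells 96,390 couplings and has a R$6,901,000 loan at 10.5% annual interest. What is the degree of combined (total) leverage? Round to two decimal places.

Total contribution margin = 96,390 × R$67.57 = R$6,513,072.30.
Subtracting fixed costs: EBIT = R$6,513,072.30 − R$2,409,500 = R$4,103,572.30. Interest = R$724,605.00.
DOL = R$6,513,072.30 ÷ R$4,103,572.30 = 1.5872; DFL = R$4,103,572.30 ÷ R$3,378,967.30 = 1.2144.
DCL = DOL × DFL = 1.5872 × 1.2144 = 1.9275.

1.93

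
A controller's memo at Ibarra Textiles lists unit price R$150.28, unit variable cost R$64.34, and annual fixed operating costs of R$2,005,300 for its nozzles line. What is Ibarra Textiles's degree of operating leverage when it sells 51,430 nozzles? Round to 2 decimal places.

1.83

Total contribution margin = 51,430 × R$85.94 = R$4,419,894.20.
Subtracting fixed costs: EBIT = R$4,419,894.20 − R$2,005,300 = R$2,414,594.20.
DOL = contribution ÷ EBIT = R$4,419,894.20 ÷ R$2,414,594.20 = 1.8305.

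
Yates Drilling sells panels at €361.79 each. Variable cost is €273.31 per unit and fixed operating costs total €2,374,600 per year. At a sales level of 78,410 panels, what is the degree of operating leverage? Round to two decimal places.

At 78,410 units, contribution = 78,410 × €88.48 = €6,937,716.80.
Operating income = contribution − fixed costs = €6,937,716.80 − €2,374,600 = €4,563,116.80.
Degree of operating leverage = €6,937,716.80 / €4,563,116.80 = 1.5204.

1.52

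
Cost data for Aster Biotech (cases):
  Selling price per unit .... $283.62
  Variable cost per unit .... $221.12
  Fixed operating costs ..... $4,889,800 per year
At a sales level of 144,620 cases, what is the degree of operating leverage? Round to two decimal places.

Contribution at this volume is 144,620 × $62.50 = $9,038,750.00.
Subtracting fixed costs: EBIT = $9,038,750.00 − $4,889,800 = $4,148,950.00.
So DOL = total CM / EBIT = $9,038,750.00 / $4,148,950.00 = 2.1786.

2.18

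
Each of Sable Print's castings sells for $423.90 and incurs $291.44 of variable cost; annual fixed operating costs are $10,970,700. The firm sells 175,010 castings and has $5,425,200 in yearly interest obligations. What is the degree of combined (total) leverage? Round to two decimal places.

3.42

At 175,010 units, contribution = 175,010 × $132.46 = $23,181,824.60.
Operating income = contribution − fixed costs = $23,181,824.60 − $10,970,700 = $12,211,124.60. Interest = $5,425,200.00, so EBIT − I = $6,785,924.60.
Degree of total leverage = total CM / (EBIT − interest) = $23,181,824.60 / $6,785,924.60 = 3.4162.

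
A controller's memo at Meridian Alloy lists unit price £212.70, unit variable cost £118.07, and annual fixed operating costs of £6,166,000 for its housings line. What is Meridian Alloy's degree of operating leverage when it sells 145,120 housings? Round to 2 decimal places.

Total contribution margin = 145,120 × £94.63 = £13,732,705.60.
Subtracting fixed costs: EBIT = £13,732,705.60 − £6,166,000 = £7,566,705.60.
DOL = contribution ÷ EBIT = £13,732,705.60 ÷ £7,566,705.60 = 1.8149.

1.81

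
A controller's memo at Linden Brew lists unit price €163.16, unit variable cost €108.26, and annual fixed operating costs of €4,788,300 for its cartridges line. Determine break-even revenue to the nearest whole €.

€14,230,583

Contribution margin per unit = €163.16 − €108.26 = €54.90, a CM ratio of €54.90 ÷ €163.16 = 0.3365.
Break-even revenue = fixed costs × price ÷ CM = €4,788,300 × €163.16 ÷ €54.90 = €14,230,583.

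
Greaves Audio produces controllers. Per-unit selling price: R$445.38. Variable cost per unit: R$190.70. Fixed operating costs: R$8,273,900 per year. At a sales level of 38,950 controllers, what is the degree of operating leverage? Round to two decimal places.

Contribution at this volume is 38,950 × R$254.68 = R$9,919,786.00.
Subtracting fixed costs: EBIT = R$9,919,786.00 − R$8,273,900 = R$1,645,886.00.
DOL = contribution ÷ EBIT = R$9,919,786.00 ÷ R$1,645,886.00 = 6.0270.

6.03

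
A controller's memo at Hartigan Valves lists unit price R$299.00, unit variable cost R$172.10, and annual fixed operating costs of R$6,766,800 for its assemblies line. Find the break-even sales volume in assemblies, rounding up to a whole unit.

53,324 assemblies

Unit CM = price − variable cost = R$299.00 − R$172.10 = R$126.90.
Break-even Q = R$6,766,800 / R$126.90 = 53,323.88 → 53,324 assemblies.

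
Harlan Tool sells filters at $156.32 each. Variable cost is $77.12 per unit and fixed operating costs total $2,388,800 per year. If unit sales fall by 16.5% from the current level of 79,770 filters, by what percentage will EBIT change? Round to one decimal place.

-26.5%

Total contribution margin = 79,770 × $79.20 = $6,317,784.00.
Operating income = contribution − fixed costs = $6,317,784.00 − $2,388,800 = $3,928,984.00.
Degree of operating leverage = $6,317,784.00 / $3,928,984.00 = 1.6080.
So EBIT moves 1.6080 × (-16.5%) = -26.5%.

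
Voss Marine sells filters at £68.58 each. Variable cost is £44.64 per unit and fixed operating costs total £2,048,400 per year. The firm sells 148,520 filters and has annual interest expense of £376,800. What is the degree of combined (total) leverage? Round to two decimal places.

Total contribution margin = 148,520 × £23.94 = £3,555,568.80.
Operating income = contribution − fixed costs = £3,555,568.80 − £2,048,400 = £1,507,168.80. Interest = £376,800.00, so EBIT − I = £1,130,368.80.
DCL = contribution ÷ (EBIT − I) = £3,555,568.80 ÷ £1,130,368.80 = 3.1455.

3.15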